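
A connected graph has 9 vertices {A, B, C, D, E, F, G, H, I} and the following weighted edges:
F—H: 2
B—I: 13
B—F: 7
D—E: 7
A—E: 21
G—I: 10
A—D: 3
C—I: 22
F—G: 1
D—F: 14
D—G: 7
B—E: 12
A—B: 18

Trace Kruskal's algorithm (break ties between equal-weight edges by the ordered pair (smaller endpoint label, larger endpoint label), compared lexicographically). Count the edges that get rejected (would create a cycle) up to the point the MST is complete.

5

Kruskal: consider edges lightest-first.
F—G (1): add — endpoints in different components.
F—H (2): add — endpoints in different components.
A—D (3): add — endpoints in different components.
B—F (7): add — endpoints in different components.
D—E (7): add — endpoints in different components.
D—G (7): add — endpoints in different components.
G—I (10): add — endpoints in different components.
B—E (12): skip — B and E already connected.
B—I (13): skip — B and I already connected.
D—F (14): skip — D and F already connected.
A—B (18): skip — A and B already connected.
A—E (21): skip — A and E already connected.
C—I (22): add — endpoints in different components.
Edges rejected before the tree was complete: 5.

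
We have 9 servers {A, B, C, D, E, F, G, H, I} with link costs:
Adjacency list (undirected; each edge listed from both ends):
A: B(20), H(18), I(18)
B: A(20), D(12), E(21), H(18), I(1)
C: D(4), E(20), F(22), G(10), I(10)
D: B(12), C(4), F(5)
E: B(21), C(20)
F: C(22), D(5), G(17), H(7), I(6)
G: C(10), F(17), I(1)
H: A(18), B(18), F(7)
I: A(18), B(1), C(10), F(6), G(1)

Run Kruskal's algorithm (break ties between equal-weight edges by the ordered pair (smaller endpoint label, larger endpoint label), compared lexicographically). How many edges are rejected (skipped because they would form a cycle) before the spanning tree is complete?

7

Kruskal: consider edges lightest-first.
B–I (1): add — endpoints in different components.
G–I (1): add — endpoints in different components.
C–D (4): add — endpoints in different components.
D–F (5): add — endpoints in different components.
F–I (6): add — endpoints in different components.
F–H (7): add — endpoints in different components.
C–G (10): skip — C and G already connected.
C–I (10): skip — C and I already connected.
B–D (12): skip — B and D already connected.
F–G (17): skip — F and G already connected.
A–H (18): add — endpoints in different components.
A–I (18): skip — A and I already connected.
B–H (18): skip — B and H already connected.
A–B (20): skip — A and B already connected.
C–E (20): add — endpoints in different components.
Edges rejected before the tree was complete: 7.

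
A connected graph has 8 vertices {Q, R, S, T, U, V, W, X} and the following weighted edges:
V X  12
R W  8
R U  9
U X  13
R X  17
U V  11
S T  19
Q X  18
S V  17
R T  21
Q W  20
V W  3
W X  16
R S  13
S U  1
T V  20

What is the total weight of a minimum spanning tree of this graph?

Prim, starting at V.
Step 1: cheapest edge leaving the tree is V W (3); add W.
Step 2: cheapest edge leaving the tree is R W (8); add R.
Step 3: cheapest edge leaving the tree is R U (9); add U.
Step 4: cheapest edge leaving the tree is S U (1); add S.
Step 5: cheapest edge leaving the tree is V X (12); add X.
Step 6: cheapest edge leaving the tree is Q X (18); add Q.
Step 7: cheapest edge leaving the tree is S T (19); add T.
MST edges: V W, R W, R U, S U, V X, Q X, S T; total weight 3+8+9+1+12+18+19 = 70.

70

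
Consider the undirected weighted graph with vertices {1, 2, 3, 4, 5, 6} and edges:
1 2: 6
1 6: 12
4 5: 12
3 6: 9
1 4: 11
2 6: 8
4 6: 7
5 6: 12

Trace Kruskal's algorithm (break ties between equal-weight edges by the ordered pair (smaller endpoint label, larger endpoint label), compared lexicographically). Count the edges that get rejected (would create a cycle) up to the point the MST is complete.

Sort edges by weight, then run Kruskal:
1 2 (6): add — endpoints in different components.
4 6 (7): add — endpoints in different components.
2 6 (8): add — endpoints in different components.
3 6 (9): add — endpoints in different components.
1 4 (11): skip — 1 and 4 already connected.
1 6 (12): skip — 1 and 6 already connected.
4 5 (12): add — endpoints in different components.
Edges rejected before the tree was complete: 2.

2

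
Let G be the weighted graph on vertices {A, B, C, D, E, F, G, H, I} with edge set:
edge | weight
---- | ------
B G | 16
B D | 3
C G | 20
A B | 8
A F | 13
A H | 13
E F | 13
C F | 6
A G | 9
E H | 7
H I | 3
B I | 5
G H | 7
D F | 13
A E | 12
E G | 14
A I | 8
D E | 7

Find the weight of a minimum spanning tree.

52

Kruskal: consider edges lightest-first.
B D (3): add — endpoints in different components.
H I (3): add — endpoints in different components.
B I (5): add — endpoints in different components.
C F (6): add — endpoints in different components.
D E (7): add — endpoints in different components.
E H (7): skip — E and H already connected.
G H (7): add — endpoints in different components.
A B (8): add — endpoints in different components.
A I (8): skip — A and I already connected.
A G (9): skip — A and G already connected.
A E (12): skip — A and E already connected.
A F (13): add — endpoints in different components.
MST edges: B D, H I, B I, C F, D E, G H, A B, A F; total weight 3+3+5+6+7+7+8+13 = 52.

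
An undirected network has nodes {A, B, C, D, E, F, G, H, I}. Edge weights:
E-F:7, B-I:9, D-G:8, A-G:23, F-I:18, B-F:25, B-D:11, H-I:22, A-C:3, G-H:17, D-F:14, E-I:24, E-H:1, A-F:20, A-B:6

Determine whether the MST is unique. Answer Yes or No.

Kruskal's algorithm — process edges by increasing weight (ties by edge label):
E-H (1): add — endpoints in different components.
A-C (3): add — endpoints in different components.
A-B (6): add — endpoints in different components.
E-F (7): add — endpoints in different components.
D-G (8): add — endpoints in different components.
B-I (9): add — endpoints in different components.
B-D (11): add — endpoints in different components.
D-F (14): add — endpoints in different components.
Every non-tree edge has weight strictly greater than the heaviest edge on the tree path between its endpoints, so the MST is unique.

Yes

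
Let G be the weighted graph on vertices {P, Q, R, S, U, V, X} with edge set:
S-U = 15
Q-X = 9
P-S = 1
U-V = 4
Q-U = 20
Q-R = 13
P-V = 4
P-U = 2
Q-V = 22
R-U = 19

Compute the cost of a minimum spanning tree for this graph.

Prim, starting at Q.
Step 1: frontier [Q-X 9, Q-R 13, Q-U 20, Q-V 22] → take Q-X (9); add X.
Step 2: frontier [Q-R 13, Q-U 20, Q-V 22] → take Q-R (13); add R.
Step 3: frontier [Q-U 20, Q-V 22, R-U 19] → take R-U (19); add U.
Step 4: frontier [Q-V 22, P-U 2, U-V 4, S-U 15] → take P-U (2); add P.
Step 5: frontier [P-S 1, P-V 4, Q-V 22, U-V 4, S-U 15] → take P-S (1); add S.
Step 6: frontier [P-V 4, Q-V 22, U-V 4] → take P-V (4); add V.
MST edges: Q-X, Q-R, R-U, P-U, P-S, P-V; total weight 9+13+19+2+1+4 = 48.

48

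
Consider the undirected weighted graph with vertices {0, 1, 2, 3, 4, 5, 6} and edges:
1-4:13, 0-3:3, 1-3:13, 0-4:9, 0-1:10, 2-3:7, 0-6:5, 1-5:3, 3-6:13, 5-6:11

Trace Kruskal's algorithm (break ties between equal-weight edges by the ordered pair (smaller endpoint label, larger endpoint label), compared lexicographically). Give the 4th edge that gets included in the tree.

Kruskal: consider edges lightest-first.
0-3 (3): add — endpoints in different components.
1-5 (3): add — endpoints in different components.
0-6 (5): add — endpoints in different components.
2-3 (7): add — endpoints in different components.
0-4 (9): add — endpoints in different components.
0-1 (10): add — endpoints in different components.
The 4th edge added is 2-3.

2-3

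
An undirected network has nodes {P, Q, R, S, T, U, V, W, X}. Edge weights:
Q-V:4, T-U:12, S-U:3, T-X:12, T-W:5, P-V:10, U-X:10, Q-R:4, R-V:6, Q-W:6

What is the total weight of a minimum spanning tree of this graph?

54

Kruskal's algorithm — process edges by increasing weight (ties by edge label):
S-U (3): add — endpoints in different components.
Q-R (4): add — endpoints in different components.
Q-V (4): add — endpoints in different components.
T-W (5): add — endpoints in different components.
Q-W (6): add — endpoints in different components.
R-V (6): skip — V and R already connected.
P-V (10): add — endpoints in different components.
U-X (10): add — endpoints in different components.
T-U (12): add — endpoints in different components.
MST edges: S-U, Q-R, Q-V, T-W, Q-W, P-V, U-X, T-U; total weight 3+4+4+5+6+10+10+12 = 54.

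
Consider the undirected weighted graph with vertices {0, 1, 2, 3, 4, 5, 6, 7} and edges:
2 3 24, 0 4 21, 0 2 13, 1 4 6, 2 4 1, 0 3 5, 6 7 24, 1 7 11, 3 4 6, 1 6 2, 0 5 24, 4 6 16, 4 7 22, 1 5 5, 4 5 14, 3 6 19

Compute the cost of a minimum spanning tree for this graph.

36

Prim, starting at 7.
Step 1: cheapest edge leaving the tree is 1 7 (11); add 1.
Step 2: cheapest edge leaving the tree is 1 6 (2); add 6.
Step 3: cheapest edge leaving the tree is 1 5 (5); add 5.
Step 4: cheapest edge leaving the tree is 1 4 (6); add 4.
Step 5: cheapest edge leaving the tree is 2 4 (1); add 2.
Step 6: cheapest edge leaving the tree is 3 4 (6); add 3.
Step 7: cheapest edge leaving the tree is 0 3 (5); add 0.
MST edges: 1 7, 1 6, 1 5, 1 4, 2 4, 3 4, 0 3; total weight 11+2+5+6+1+6+5 = 36.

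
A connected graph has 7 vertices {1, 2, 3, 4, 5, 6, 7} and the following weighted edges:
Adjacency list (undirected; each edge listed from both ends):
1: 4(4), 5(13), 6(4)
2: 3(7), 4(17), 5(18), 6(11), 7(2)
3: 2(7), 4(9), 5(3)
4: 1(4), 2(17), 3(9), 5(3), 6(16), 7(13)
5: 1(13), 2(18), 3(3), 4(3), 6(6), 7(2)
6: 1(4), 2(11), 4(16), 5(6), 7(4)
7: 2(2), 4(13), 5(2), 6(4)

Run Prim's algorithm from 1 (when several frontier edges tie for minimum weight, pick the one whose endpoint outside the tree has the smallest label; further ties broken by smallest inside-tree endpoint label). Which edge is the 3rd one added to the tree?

Prim's algorithm from 1:
Step 1: cheapest edge leaving the tree is 1 4 (4); add 4.
Step 2: cheapest edge leaving the tree is 4 5 (3); add 5.
Step 3: cheapest edge leaving the tree is 5 7 (2); add 7.
Step 4: cheapest edge leaving the tree is 2 7 (2); add 2.
Step 5: cheapest edge leaving the tree is 3 5 (3); add 3.
Step 6: cheapest edge leaving the tree is 1 6 (4); add 6.
The 3rd edge added is 5 7.

5-7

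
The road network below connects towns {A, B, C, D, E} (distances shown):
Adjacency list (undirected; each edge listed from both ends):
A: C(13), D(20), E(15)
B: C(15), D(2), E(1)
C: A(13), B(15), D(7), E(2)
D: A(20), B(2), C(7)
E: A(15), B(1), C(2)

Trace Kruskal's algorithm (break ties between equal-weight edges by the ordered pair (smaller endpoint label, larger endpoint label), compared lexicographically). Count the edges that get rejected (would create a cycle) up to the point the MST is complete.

1

Kruskal's algorithm — process edges by increasing weight (ties by edge label):
B–E (1): add. Components now {A} {B,E} {C} {D}
B–D (2): add. Components now {A} {B,D,E} {C}
C–E (2): add. Components now {A} {B,C,D,E}
C–D (7): skip — C and D already connected.
A–C (13): add. Components now {A,B,C,D,E}
Edges rejected before the tree was complete: 1.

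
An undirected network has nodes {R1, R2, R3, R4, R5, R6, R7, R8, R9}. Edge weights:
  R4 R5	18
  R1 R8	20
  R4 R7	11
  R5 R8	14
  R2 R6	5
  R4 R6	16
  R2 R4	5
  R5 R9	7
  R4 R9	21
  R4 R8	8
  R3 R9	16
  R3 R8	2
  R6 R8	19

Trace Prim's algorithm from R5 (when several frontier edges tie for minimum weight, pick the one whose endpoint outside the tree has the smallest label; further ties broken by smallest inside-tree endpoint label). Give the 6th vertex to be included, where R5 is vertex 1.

Prim's algorithm from R5:
Step 1: frontier [R5 R9 7, R5 R8 14, R4 R5 18] → take R5 R9 (7); add R9.
Step 2: frontier [R5 R8 14, R4 R5 18, R3 R9 16, R4 R9 21] → take R5 R8 (14); add R8.
Step 3: frontier [R4 R5 18, R3 R8 2, R4 R8 8, R6 R8 19, R1 R8 20, R3 R9 16, R4 R9 21] → take R3 R8 (2); add R3.
Step 4: frontier [R4 R5 18, R4 R8 8, R6 R8 19, R1 R8 20, R4 R9 21] → take R4 R8 (8); add R4.
Step 5: frontier [R2 R4 5, R4 R7 11, R4 R6 16, R6 R8 19, R1 R8 20] → take R2 R4 (5); add R2.
Step 6: frontier [R2 R6 5, R4 R7 11, R4 R6 16, R6 R8 19, R1 R8 20] → take R2 R6 (5); add R6.
Step 7: frontier [R4 R7 11, R1 R8 20] → take R4 R7 (11); add R7.
Step 8: frontier [R1 R8 20] → take R1 R8 (20); add R1.
Vertex order: R5, R9, R8, R3, R4, R2, R6, R7, R1. The 6th vertex is R2.

R2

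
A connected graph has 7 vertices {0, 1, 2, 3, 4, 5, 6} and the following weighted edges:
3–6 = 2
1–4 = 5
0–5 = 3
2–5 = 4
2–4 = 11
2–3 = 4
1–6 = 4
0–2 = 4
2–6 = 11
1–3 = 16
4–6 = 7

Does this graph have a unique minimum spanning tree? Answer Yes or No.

No

Sort edges by weight, then run Kruskal:
3–6 (2): add. Components now {0} {1} {2} {3,6} {4} {5}
0–5 (3): add. Components now {0,5} {1} {2} {3,6} {4}
0–2 (4): add. Components now {0,2,5} {1} {3,6} {4}
1–6 (4): add. Components now {0,2,5} {1,3,6} {4}
2–3 (4): add. Components now {0,1,2,3,5,6} {4}
2–5 (4): skip — 2 and 5 already connected.
1–4 (5): add. Components now {0,1,2,3,4,5,6}
Non-tree edge 2–5 has weight 4, equal to the heaviest edge on its tree cycle — swapping gives another MST of the same weight. Not unique.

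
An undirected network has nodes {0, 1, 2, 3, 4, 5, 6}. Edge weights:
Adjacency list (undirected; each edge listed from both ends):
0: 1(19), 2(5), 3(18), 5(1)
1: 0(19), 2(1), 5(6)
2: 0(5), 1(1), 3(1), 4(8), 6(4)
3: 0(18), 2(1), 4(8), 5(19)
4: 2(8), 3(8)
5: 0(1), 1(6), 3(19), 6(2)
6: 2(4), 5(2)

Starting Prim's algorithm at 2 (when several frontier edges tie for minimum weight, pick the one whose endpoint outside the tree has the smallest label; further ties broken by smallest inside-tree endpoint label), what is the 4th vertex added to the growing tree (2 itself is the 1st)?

Grow the tree from 2 using Prim:
Step 1: frontier [1–2 1, 2–3 1, 2–6 4, 0–2 5, 2–4 8] → take 1–2 (1); add 1.
Step 2: frontier [1–5 6, 0–1 19, 2–3 1, 2–6 4, 0–2 5, 2–4 8] → take 2–3 (1); add 3.
Step 3: frontier [1–5 6, 0–1 19, 2–6 4, 0–2 5, 2–4 8, 3–4 8, 0–3 18, 3–5 19] → take 2–6 (4); add 6.
Step 4: frontier [1–5 6, 0–1 19, 0–2 5, 2–4 8, 3–4 8, 0–3 18, 3–5 19, 5–6 2] → take 5–6 (2); add 5.
Step 5: frontier [0–1 19, 0–2 5, 2–4 8, 3–4 8, 0–3 18, 0–5 1] → take 0–5 (1); add 0.
Step 6: frontier [2–4 8, 3–4 8] → take 2–4 (8); add 4.
Vertex order: 2, 1, 3, 6, 5, 0, 4. The 4th vertex is 6.

6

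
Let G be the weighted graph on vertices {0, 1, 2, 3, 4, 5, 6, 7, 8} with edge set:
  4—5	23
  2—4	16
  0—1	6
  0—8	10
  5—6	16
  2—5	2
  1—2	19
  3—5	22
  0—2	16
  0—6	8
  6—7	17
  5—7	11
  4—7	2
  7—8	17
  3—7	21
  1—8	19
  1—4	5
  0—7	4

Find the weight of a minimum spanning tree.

Prim's algorithm from 1:
Step 1: cheapest edge leaving the tree is 1—4 (5); add 4.
Step 2: cheapest edge leaving the tree is 4—7 (2); add 7.
Step 3: cheapest edge leaving the tree is 0—7 (4); add 0.
Step 4: cheapest edge leaving the tree is 0—6 (8); add 6.
Step 5: cheapest edge leaving the tree is 0—8 (10); add 8.
Step 6: cheapest edge leaving the tree is 5—7 (11); add 5.
Step 7: cheapest edge leaving the tree is 2—5 (2); add 2.
Step 8: cheapest edge leaving the tree is 3—7 (21); add 3.
MST edges: 1—4, 4—7, 0—7, 0—6, 0—8, 5—7, 2—5, 3—7; total weight 5+2+4+8+10+11+2+21 = 63.

63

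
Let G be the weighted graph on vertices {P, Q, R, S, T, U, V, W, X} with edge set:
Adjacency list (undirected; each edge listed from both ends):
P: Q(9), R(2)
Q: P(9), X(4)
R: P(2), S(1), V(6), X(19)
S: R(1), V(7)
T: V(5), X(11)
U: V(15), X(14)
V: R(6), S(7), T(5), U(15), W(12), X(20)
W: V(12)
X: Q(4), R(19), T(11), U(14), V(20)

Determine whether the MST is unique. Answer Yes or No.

Yes

Sort edges by weight, then run Kruskal:
R S (1): add — endpoints in different components.
P R (2): add — endpoints in different components.
Q X (4): add — endpoints in different components.
T V (5): add — endpoints in different components.
R V (6): add — endpoints in different components.
S V (7): skip — V and S already connected.
P Q (9): add — endpoints in different components.
T X (11): skip — T and X already connected.
V W (12): add — endpoints in different components.
U X (14): add — endpoints in different components.
Every non-tree edge has weight strictly greater than the heaviest edge on the tree path between its endpoints, so the MST is unique.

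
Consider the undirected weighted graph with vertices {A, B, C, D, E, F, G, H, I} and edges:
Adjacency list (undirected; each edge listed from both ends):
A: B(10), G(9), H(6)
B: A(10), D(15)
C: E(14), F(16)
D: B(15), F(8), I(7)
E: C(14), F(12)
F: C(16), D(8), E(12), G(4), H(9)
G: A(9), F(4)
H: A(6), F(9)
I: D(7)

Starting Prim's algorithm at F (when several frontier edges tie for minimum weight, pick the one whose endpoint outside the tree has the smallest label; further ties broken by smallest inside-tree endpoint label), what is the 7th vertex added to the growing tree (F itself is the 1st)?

B

Grow the tree from F using Prim:
Step 1: cheapest edge leaving the tree is F-G (4); add G.
Step 2: cheapest edge leaving the tree is D-F (8); add D.
Step 3: cheapest edge leaving the tree is D-I (7); add I.
Step 4: cheapest edge leaving the tree is A-G (9); add A.
Step 5: cheapest edge leaving the tree is A-H (6); add H.
Step 6: cheapest edge leaving the tree is A-B (10); add B.
Step 7: cheapest edge leaving the tree is E-F (12); add E.
Step 8: cheapest edge leaving the tree is C-E (14); add C.
Vertex order: F, G, D, I, A, H, B, E, C. The 7th vertex is B.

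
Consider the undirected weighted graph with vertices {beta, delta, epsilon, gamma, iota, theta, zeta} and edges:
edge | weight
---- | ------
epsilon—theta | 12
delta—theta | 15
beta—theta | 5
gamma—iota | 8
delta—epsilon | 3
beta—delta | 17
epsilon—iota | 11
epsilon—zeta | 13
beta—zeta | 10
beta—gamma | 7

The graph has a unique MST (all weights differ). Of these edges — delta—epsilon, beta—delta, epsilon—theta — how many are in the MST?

Kruskal's algorithm — process edges by increasing weight (ties by edge label):
delta—epsilon (3): add. Components now {delta,epsilon} {zeta} {iota} {theta} {beta} {gamma}
beta—theta (5): add. Components now {delta,epsilon} {zeta} {iota} {beta,theta} {gamma}
beta—gamma (7): add. Components now {delta,epsilon} {zeta} {iota} {beta,gamma,theta}
gamma—iota (8): add. Components now {delta,epsilon} {zeta} {beta,gamma,iota,theta}
beta—zeta (10): add. Components now {delta,epsilon} {beta,gamma,iota,theta,zeta}
epsilon—iota (11): add. Components now {beta,delta,epsilon,gamma,iota,theta,zeta}
MST edge set: {delta—epsilon, beta—theta, beta—gamma, gamma—iota, beta—zeta, epsilon—iota}.
Of the listed edges, {delta—epsilon} are in the MST → 1.

1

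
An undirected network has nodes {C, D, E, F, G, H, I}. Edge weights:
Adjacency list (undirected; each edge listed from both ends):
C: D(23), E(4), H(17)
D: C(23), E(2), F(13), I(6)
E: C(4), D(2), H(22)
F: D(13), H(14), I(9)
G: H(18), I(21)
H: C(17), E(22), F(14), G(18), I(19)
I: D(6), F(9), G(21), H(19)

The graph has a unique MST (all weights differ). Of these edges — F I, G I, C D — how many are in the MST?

Kruskal: consider edges lightest-first.
D E (2): add — endpoints in different components.
C E (4): add — endpoints in different components.
D I (6): add — endpoints in different components.
F I (9): add — endpoints in different components.
D F (13): skip — D and F already connected.
F H (14): add — endpoints in different components.
C H (17): skip — C and H already connected.
G H (18): add — endpoints in different components.
MST edge set: {D E, C E, D I, F I, F H, G H}.
Of the listed edges, {F I} are in the MST → 1.

1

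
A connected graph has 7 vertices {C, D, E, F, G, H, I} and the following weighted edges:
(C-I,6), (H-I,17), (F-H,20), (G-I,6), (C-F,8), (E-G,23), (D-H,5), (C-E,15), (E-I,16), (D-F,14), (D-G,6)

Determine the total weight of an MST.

Prim's algorithm from G:
Step 1: frontier [D-G 6, G-I 6, E-G 23] → take D-G (6); add D.
Step 2: frontier [D-H 5, D-F 14, G-I 6, E-G 23] → take D-H (5); add H.
Step 3: frontier [D-F 14, G-I 6, E-G 23, H-I 17, F-H 20] → take G-I (6); add I.
Step 4: frontier [D-F 14, E-G 23, F-H 20, C-I 6, E-I 16] → take C-I (6); add C.
Step 5: frontier [C-F 8, C-E 15, D-F 14, E-G 23, F-H 20, E-I 16] → take C-F (8); add F.
Step 6: frontier [C-E 15, E-G 23, E-I 16] → take C-E (15); add E.
MST edges: D-G, D-H, G-I, C-I, C-F, C-E; total weight 6+5+6+6+8+15 = 46.

46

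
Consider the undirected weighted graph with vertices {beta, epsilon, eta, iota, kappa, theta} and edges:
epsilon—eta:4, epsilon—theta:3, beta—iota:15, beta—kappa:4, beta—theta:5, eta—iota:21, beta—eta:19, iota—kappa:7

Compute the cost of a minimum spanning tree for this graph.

23

Prim's algorithm from iota:
Step 1: frontier [iota—kappa 7, beta—iota 15, eta—iota 21] → take iota—kappa (7); add kappa.
Step 2: frontier [beta—iota 15, eta—iota 21, beta—kappa 4] → take beta—kappa (4); add beta.
Step 3: frontier [beta—theta 5, beta—eta 19, eta—iota 21] → take beta—theta (5); add theta.
Step 4: frontier [beta—eta 19, eta—iota 21, epsilon—theta 3] → take epsilon—theta (3); add epsilon.
Step 5: frontier [beta—eta 19, epsilon—eta 4, eta—iota 21] → take epsilon—eta (4); add eta.
MST edges: iota—kappa, beta—kappa, beta—theta, epsilon—theta, epsilon—eta; total weight 7+4+5+3+4 = 23.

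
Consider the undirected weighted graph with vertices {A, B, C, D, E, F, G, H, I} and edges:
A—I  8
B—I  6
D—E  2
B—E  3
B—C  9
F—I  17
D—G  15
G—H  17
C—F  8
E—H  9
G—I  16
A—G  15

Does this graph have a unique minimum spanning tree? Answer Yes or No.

Sort edges by weight, then run Kruskal:
D—E (2): add — endpoints in different components.
B—E (3): add — endpoints in different components.
B—I (6): add — endpoints in different components.
A—I (8): add — endpoints in different components.
C—F (8): add — endpoints in different components.
B—C (9): add — endpoints in different components.
E—H (9): add — endpoints in different components.
A—G (15): add — endpoints in different components.
Non-tree edge D—G has weight 15, equal to the heaviest edge on its tree cycle — swapping gives another MST of the same weight. Not unique.

No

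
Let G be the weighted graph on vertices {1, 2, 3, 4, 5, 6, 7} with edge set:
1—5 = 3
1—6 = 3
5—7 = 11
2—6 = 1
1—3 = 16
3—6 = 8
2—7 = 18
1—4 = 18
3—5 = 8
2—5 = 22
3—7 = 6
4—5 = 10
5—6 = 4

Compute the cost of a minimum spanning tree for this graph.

Prim's algorithm from 2:
Step 1: frontier [2—6 1, 2—7 18, 2—5 22] → take 2—6 (1); add 6.
Step 2: frontier [2—7 18, 2—5 22, 1—6 3, 5—6 4, 3—6 8] → take 1—6 (3); add 1.
Step 3: frontier [1—5 3, 1—3 16, 1—4 18, 2—7 18, 2—5 22, 5—6 4, 3—6 8] → take 1—5 (3); add 5.
Step 4: frontier [1—3 16, 1—4 18, 2—7 18, 3—5 8, 4—5 10, 5—7 11, 3—6 8] → take 3—5 (8); add 3.
Step 5: frontier [1—4 18, 2—7 18, 3—7 6, 4—5 10, 5—7 11] → take 3—7 (6); add 7.
Step 6: frontier [1—4 18, 4—5 10] → take 4—5 (10); add 4.
MST edges: 2—6, 1—6, 1—5, 3—5, 3—7, 4—5; total weight 1+3+3+8+6+10 = 31.

31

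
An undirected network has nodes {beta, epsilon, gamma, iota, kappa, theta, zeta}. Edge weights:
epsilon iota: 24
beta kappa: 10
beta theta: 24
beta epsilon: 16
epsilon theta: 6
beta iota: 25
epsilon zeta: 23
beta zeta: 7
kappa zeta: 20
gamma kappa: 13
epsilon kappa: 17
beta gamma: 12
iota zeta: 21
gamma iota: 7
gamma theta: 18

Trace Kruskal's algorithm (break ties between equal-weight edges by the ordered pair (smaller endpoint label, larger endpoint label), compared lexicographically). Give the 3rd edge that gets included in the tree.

Sort edges by weight, then run Kruskal:
epsilon theta (6): add — endpoints in different components.
beta zeta (7): add — endpoints in different components.
gamma iota (7): add — endpoints in different components.
beta kappa (10): add — endpoints in different components.
beta gamma (12): add — endpoints in different components.
gamma kappa (13): skip — gamma and kappa already connected.
beta epsilon (16): add — endpoints in different components.
The 3rd edge added is gamma iota.

gamma-iota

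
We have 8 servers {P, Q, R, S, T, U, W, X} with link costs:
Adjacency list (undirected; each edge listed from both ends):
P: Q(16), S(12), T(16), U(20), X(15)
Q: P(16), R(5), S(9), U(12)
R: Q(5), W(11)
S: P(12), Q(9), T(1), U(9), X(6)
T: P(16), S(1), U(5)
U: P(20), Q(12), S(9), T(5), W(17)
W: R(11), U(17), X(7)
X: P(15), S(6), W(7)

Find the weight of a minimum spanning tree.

45

Kruskal's algorithm — process edges by increasing weight (ties by edge label):
S—T (1): add — endpoints in different components.
Q—R (5): add — endpoints in different components.
T—U (5): add — endpoints in different components.
S—X (6): add — endpoints in different components.
W—X (7): add — endpoints in different components.
Q—S (9): add — endpoints in different components.
S—U (9): skip — U and S already connected.
R—W (11): skip — W and R already connected.
P—S (12): add — endpoints in different components.
MST edges: S—T, Q—R, T—U, S—X, W—X, Q—S, P—S; total weight 1+5+5+6+7+9+12 = 45.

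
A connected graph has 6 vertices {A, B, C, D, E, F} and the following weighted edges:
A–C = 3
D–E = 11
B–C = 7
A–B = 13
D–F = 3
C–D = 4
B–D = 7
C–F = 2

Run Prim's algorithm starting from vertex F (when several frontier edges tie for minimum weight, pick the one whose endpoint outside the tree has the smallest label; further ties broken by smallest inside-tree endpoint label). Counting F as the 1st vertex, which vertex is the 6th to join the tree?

Grow the tree from F using Prim:
Step 1: cheapest edge leaving the tree is C–F (2); add C.
Step 2: cheapest edge leaving the tree is A–C (3); add A.
Step 3: cheapest edge leaving the tree is D–F (3); add D.
Step 4: cheapest edge leaving the tree is B–C (7); add B.
Step 5: cheapest edge leaving the tree is D–E (11); add E.
Vertex order: F, C, A, D, B, E. The 6th vertex is E.

E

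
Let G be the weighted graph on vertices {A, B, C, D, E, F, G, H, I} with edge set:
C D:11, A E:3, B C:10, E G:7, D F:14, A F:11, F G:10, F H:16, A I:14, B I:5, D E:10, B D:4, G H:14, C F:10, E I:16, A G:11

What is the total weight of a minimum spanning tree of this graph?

63

Sort edges by weight, then run Kruskal:
A E (3): add — endpoints in different components.
B D (4): add — endpoints in different components.
B I (5): add — endpoints in different components.
E G (7): add — endpoints in different components.
B C (10): add — endpoints in different components.
C F (10): add — endpoints in different components.
D E (10): add — endpoints in different components.
F G (10): skip — F and G already connected.
A F (11): skip — A and F already connected.
A G (11): skip — A and G already connected.
C D (11): skip — C and D already connected.
A I (14): skip — A and I already connected.
D F (14): skip — D and F already connected.
G H (14): add — endpoints in different components.
MST edges: A E, B D, B I, E G, B C, C F, D E, G H; total weight 3+4+5+7+10+10+10+14 = 63.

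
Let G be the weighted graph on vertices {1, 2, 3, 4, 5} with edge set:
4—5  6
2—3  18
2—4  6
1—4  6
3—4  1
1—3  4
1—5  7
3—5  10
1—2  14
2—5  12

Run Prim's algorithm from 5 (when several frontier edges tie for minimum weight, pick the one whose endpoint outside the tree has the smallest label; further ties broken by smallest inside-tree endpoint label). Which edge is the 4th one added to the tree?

2-4

Grow the tree from 5 using Prim:
Step 1: frontier [4—5 6, 1—5 7, 3—5 10, 2—5 12] → take 4—5 (6); add 4.
Step 2: frontier [3—4 1, 1—4 6, 2—4 6, 1—5 7, 3—5 10, 2—5 12] → take 3—4 (1); add 3.
Step 3: frontier [1—3 4, 2—3 18, 1—4 6, 2—4 6, 1—5 7, 2—5 12] → take 1—3 (4); add 1.
Step 4: frontier [1—2 14, 2—3 18, 2—4 6, 2—5 12] → take 2—4 (6); add 2.
The 4th edge added is 2—4.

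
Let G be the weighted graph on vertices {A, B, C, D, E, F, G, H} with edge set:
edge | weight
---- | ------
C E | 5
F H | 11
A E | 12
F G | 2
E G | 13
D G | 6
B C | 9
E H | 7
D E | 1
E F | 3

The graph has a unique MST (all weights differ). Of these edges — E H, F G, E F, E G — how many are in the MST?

Sort edges by weight, then run Kruskal:
D E (1): add — endpoints in different components.
F G (2): add — endpoints in different components.
E F (3): add — endpoints in different components.
C E (5): add — endpoints in different components.
D G (6): skip — D and G already connected.
E H (7): add — endpoints in different components.
B C (9): add — endpoints in different components.
F H (11): skip — F and H already connected.
A E (12): add — endpoints in different components.
MST edge set: {D E, F G, E F, C E, E H, B C, A E}.
Of the listed edges, {E H, F G, E F} are in the MST → 3.

3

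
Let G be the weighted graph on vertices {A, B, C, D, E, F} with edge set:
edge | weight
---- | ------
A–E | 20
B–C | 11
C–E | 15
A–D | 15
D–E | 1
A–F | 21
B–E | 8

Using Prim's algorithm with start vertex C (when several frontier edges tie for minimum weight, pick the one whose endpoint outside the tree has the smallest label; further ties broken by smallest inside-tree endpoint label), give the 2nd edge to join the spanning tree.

Grow the tree from C using Prim:
Step 1: cheapest edge leaving the tree is B–C (11); add B.
Step 2: cheapest edge leaving the tree is B–E (8); add E.
Step 3: cheapest edge leaving the tree is D–E (1); add D.
Step 4: cheapest edge leaving the tree is A–D (15); add A.
Step 5: cheapest edge leaving the tree is A–F (21); add F.
The 2nd edge added is B–E.

B-E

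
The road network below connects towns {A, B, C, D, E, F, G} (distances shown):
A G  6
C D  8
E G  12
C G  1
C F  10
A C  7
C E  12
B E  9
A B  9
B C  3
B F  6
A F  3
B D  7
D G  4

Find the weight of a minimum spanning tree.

26

Grow the tree from F using Prim:
Step 1: frontier [A F 3, B F 6, C F 10] → take A F (3); add A.
Step 2: frontier [A G 6, A C 7, A B 9, B F 6, C F 10] → take B F (6); add B.
Step 3: frontier [A G 6, A C 7, B C 3, B D 7, B E 9, C F 10] → take B C (3); add C.
Step 4: frontier [A G 6, B D 7, B E 9, C G 1, C D 8, C E 12] → take C G (1); add G.
Step 5: frontier [B D 7, B E 9, C D 8, C E 12, D G 4, E G 12] → take D G (4); add D.
Step 6: frontier [B E 9, C E 12, E G 12] → take B E (9); add E.
MST edges: A F, B F, B C, C G, D G, B E; total weight 3+6+3+1+4+9 = 26.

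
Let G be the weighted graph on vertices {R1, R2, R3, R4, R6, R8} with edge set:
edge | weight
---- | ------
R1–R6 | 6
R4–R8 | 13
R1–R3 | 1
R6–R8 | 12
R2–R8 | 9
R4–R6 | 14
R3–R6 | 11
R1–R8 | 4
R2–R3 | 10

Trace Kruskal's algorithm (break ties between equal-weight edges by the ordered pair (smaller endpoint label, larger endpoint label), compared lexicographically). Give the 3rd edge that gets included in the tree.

Sort edges by weight, then run Kruskal:
R1–R3 (1): add. Components now {R1,R3} {R2} {R8} {R6} {R4}
R1–R8 (4): add. Components now {R1,R3,R8} {R2} {R6} {R4}
R1–R6 (6): add. Components now {R1,R3,R6,R8} {R2} {R4}
R2–R8 (9): add. Components now {R1,R2,R3,R6,R8} {R4}
R2–R3 (10): skip — R3 and R2 already connected.
R3–R6 (11): skip — R3 and R6 already connected.
R6–R8 (12): skip — R8 and R6 already connected.
R4–R8 (13): add. Components now {R1,R2,R3,R4,R6,R8}
The 3rd edge added is R1–R6.

R1-R6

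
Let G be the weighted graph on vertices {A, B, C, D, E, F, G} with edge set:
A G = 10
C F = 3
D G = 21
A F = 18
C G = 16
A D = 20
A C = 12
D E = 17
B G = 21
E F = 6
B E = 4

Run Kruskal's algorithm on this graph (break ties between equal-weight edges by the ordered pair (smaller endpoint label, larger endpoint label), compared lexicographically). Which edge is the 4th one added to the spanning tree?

Sort edges by weight, then run Kruskal:
C F (3): add. Components now {A} {B} {C,F} {D} {E} {G}
B E (4): add. Components now {A} {B,E} {C,F} {D} {G}
E F (6): add. Components now {A} {B,C,E,F} {D} {G}
A G (10): add. Components now {A,G} {B,C,E,F} {D}
A C (12): add. Components now {A,B,C,E,F,G} {D}
C G (16): skip — C and G already connected.
D E (17): add. Components now {A,B,C,D,E,F,G}
The 4th edge added is A G.

A-G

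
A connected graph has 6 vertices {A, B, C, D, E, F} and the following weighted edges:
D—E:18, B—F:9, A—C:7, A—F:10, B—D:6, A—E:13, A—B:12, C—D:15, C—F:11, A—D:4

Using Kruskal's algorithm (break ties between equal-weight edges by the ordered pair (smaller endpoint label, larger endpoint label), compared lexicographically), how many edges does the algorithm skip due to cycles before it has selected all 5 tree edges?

Kruskal: consider edges lightest-first.
A—D (4): add. Components now {A,D} {B} {C} {E} {F}
B—D (6): add. Components now {A,B,D} {C} {E} {F}
A—C (7): add. Components now {A,B,C,D} {E} {F}
B—F (9): add. Components now {A,B,C,D,F} {E}
A—F (10): skip — A and F already connected.
C—F (11): skip — C and F already connected.
A—B (12): skip — A and B already connected.
A—E (13): add. Components now {A,B,C,D,E,F}
Edges rejected before the tree was complete: 3.

3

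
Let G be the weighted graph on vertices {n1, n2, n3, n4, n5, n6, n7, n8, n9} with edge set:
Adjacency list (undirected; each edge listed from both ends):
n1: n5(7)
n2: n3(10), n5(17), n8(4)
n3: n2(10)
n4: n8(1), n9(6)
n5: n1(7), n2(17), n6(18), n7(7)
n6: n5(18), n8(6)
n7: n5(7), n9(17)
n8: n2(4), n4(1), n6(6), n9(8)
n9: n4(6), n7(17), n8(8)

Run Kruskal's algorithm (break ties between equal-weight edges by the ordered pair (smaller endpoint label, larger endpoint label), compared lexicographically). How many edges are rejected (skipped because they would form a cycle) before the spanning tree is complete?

Kruskal's algorithm — process edges by increasing weight (ties by edge label):
n4–n8 (1): add — endpoints in different components.
n2–n8 (4): add — endpoints in different components.
n4–n9 (6): add — endpoints in different components.
n6–n8 (6): add — endpoints in different components.
n1–n5 (7): add — endpoints in different components.
n5–n7 (7): add — endpoints in different components.
n8–n9 (8): skip — n9 and n8 already connected.
n2–n3 (10): add — endpoints in different components.
n2–n5 (17): add — endpoints in different components.
Edges rejected before the tree was complete: 1.

1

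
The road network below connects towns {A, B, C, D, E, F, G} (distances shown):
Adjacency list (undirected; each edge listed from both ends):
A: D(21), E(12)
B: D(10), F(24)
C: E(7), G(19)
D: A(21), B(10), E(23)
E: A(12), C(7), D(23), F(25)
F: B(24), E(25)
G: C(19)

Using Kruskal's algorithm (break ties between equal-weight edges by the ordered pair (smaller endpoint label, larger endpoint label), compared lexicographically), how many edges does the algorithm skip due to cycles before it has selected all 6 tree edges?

Sort edges by weight, then run Kruskal:
C–E (7): add. Components now {A} {B} {C,E} {D} {F} {G}
B–D (10): add. Components now {A} {B,D} {C,E} {F} {G}
A–E (12): add. Components now {A,C,E} {B,D} {F} {G}
C–G (19): add. Components now {A,C,E,G} {B,D} {F}
A–D (21): add. Components now {A,B,C,D,E,G} {F}
D–E (23): skip — D and E already connected.
B–F (24): add. Components now {A,B,C,D,E,F,G}
Edges rejected before the tree was complete: 1.

1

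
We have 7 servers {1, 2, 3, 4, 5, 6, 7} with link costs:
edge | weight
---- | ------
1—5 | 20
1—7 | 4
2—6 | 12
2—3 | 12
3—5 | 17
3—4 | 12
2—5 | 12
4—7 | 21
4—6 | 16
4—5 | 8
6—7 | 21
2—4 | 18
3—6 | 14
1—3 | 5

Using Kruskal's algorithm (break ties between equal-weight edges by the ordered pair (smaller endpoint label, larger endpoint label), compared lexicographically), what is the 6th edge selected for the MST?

Sort edges by weight, then run Kruskal:
1—7 (4): add — endpoints in different components.
1—3 (5): add — endpoints in different components.
4—5 (8): add — endpoints in different components.
2—3 (12): add — endpoints in different components.
2—5 (12): add — endpoints in different components.
2—6 (12): add — endpoints in different components.
The 6th edge added is 2—6.

2-6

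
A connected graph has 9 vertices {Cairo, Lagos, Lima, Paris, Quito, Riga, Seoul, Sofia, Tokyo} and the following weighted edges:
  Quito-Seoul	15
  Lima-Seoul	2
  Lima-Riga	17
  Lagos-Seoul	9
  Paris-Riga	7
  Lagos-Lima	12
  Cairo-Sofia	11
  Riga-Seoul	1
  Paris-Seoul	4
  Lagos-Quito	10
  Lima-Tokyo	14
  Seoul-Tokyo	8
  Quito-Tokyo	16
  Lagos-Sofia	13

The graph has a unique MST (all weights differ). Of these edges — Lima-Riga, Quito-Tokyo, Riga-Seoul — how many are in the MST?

1

Kruskal's algorithm — process edges by increasing weight (ties by edge label):
Riga-Seoul (1): add — endpoints in different components.
Lima-Seoul (2): add — endpoints in different components.
Paris-Seoul (4): add — endpoints in different components.
Paris-Riga (7): skip — Riga and Paris already connected.
Seoul-Tokyo (8): add — endpoints in different components.
Lagos-Seoul (9): add — endpoints in different components.
Lagos-Quito (10): add — endpoints in different components.
Cairo-Sofia (11): add — endpoints in different components.
Lagos-Lima (12): skip — Lagos and Lima already connected.
Lagos-Sofia (13): add — endpoints in different components.
MST edge set: {Riga-Seoul, Lima-Seoul, Paris-Seoul, Seoul-Tokyo, Lagos-Seoul, Lagos-Quito, Cairo-Sofia, Lagos-Sofia}.
Of the listed edges, {Riga-Seoul} are in the MST → 1.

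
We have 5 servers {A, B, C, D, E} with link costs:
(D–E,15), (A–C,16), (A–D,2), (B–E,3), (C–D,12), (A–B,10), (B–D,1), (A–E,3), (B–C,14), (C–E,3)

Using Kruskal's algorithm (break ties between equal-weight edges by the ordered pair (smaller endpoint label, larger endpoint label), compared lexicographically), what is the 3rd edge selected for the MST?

A-E

Kruskal's algorithm — process edges by increasing weight (ties by edge label):
B–D (1): add — endpoints in different components.
A–D (2): add — endpoints in different components.
A–E (3): add — endpoints in different components.
B–E (3): skip — B and E already connected.
C–E (3): add — endpoints in different components.
The 3rd edge added is A–E.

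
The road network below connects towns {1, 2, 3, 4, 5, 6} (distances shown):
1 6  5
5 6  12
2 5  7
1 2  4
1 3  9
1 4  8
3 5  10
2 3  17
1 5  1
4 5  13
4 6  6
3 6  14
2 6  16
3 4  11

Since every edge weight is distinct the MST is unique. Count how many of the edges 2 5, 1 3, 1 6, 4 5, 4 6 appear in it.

Sort edges by weight, then run Kruskal:
1 5 (1): add. Components now {1,5} {2} {3} {4} {6}
1 2 (4): add. Components now {1,2,5} {3} {4} {6}
1 6 (5): add. Components now {1,2,5,6} {3} {4}
4 6 (6): add. Components now {1,2,4,5,6} {3}
2 5 (7): skip — 2 and 5 already connected.
1 4 (8): skip — 1 and 4 already connected.
1 3 (9): add. Components now {1,2,3,4,5,6}
MST edge set: {1 5, 1 2, 1 6, 4 6, 1 3}.
Of the listed edges, {1 3, 1 6, 4 6} are in the MST → 3.

3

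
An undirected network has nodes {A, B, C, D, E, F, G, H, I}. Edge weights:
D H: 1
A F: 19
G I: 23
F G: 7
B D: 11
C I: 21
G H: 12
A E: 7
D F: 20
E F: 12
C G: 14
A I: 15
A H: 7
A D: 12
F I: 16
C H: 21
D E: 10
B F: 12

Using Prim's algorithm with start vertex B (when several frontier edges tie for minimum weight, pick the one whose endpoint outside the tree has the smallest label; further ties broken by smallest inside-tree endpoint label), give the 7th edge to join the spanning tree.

Grow the tree from B using Prim:
Step 1: cheapest edge leaving the tree is B D (11); add D.
Step 2: cheapest edge leaving the tree is D H (1); add H.
Step 3: cheapest edge leaving the tree is A H (7); add A.
Step 4: cheapest edge leaving the tree is A E (7); add E.
Step 5: cheapest edge leaving the tree is B F (12); add F.
Step 6: cheapest edge leaving the tree is F G (7); add G.
Step 7: cheapest edge leaving the tree is C G (14); add C.
Step 8: cheapest edge leaving the tree is A I (15); add I.
The 7th edge added is C G.

C-G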